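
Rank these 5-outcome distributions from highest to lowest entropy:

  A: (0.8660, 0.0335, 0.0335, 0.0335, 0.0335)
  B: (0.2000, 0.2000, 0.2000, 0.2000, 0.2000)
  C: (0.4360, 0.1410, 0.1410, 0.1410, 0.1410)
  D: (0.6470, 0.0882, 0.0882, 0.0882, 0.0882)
B > C > D > A

Key insight: Entropy is maximized by uniform distributions and minimized by concentrated distributions.

Entropies:
  H(A) = 0.8363 bits
  H(B) = 2.3219 bits
  H(C) = 2.1161 bits
  H(D) = 1.6427 bits

Ranking: B > C > D > A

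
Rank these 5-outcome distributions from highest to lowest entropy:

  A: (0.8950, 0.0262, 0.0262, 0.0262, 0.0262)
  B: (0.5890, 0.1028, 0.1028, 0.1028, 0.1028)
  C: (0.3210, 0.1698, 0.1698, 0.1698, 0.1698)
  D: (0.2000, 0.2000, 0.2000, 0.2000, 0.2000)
D > C > B > A

Key insight: Entropy is maximized by uniform distributions and minimized by concentrated distributions.

Entropies:
  H(A) = 0.6946 bits
  H(B) = 1.7990 bits
  H(C) = 2.2635 bits
  H(D) = 2.3219 bits

Ranking: D > C > B > A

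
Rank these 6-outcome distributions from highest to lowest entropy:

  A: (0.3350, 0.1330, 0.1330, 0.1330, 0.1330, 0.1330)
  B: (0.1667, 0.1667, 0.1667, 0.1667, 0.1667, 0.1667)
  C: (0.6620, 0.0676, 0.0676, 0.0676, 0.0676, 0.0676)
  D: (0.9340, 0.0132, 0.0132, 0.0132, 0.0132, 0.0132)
B > A > C > D

Key insight: Entropy is maximized by uniform distributions and minimized by concentrated distributions.

Entropies:
  H(A) = 2.4640 bits
  H(B) = 2.5850 bits
  H(C) = 1.7077 bits
  H(D) = 0.5041 bits

Ranking: B > A > C > D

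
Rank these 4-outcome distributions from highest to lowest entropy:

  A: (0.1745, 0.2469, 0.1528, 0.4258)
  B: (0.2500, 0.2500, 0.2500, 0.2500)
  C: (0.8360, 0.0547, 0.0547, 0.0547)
B > A > C

Key insight: Entropy is maximized by uniform distributions and minimized by concentrated distributions.

- Uniform distributions have maximum entropy log₂(4) = 2.0000 bits
- The more "peaked" or concentrated a distribution, the lower its entropy

Entropies:
  H(A) = 1.8763 bits
  H(B) = 2.0000 bits
  H(C) = 0.9037 bits

Ranking: B > A > C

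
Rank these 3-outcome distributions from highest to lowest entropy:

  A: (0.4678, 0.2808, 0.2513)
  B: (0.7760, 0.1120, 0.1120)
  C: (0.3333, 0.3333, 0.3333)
C > A > B

Key insight: Entropy is maximized by uniform distributions and minimized by concentrated distributions.

- Uniform distributions have maximum entropy log₂(3) = 1.5850 bits
- The more "peaked" or concentrated a distribution, the lower its entropy

Entropies:
  H(A) = 1.5280 bits
  H(B) = 0.9914 bits
  H(C) = 1.5850 bits

Ranking: C > A > B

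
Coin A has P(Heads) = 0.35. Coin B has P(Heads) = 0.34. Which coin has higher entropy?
A

For binary distributions, entropy is maximized at p=0.5 and decreases as p moves toward 0 or 1.

H(A) = H(0.35) = 0.9341 bits
H(B) = H(0.34) = 0.9248 bits

Distribution A (p=0.35) is closer to uniform (p=0.5), so it has higher entropy.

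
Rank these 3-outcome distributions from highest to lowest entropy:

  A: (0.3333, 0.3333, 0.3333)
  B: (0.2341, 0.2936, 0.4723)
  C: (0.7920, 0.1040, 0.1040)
A > B > C

Key insight: Entropy is maximized by uniform distributions and minimized by concentrated distributions.

- Uniform distributions have maximum entropy log₂(3) = 1.5850 bits
- The more "peaked" or concentrated a distribution, the lower its entropy

Entropies:
  H(A) = 1.5850 bits
  H(B) = 1.5206 bits
  H(C) = 0.9456 bits

Ranking: A > B > C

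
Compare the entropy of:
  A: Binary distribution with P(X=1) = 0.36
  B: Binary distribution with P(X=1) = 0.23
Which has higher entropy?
A

For binary distributions, entropy is maximized at p=0.5 and decreases as p moves toward 0 or 1.

H(A) = H(0.36) = 0.9427 bits
H(B) = H(0.23) = 0.7780 bits

Distribution A (p=0.36) is closer to uniform (p=0.5), so it has higher entropy.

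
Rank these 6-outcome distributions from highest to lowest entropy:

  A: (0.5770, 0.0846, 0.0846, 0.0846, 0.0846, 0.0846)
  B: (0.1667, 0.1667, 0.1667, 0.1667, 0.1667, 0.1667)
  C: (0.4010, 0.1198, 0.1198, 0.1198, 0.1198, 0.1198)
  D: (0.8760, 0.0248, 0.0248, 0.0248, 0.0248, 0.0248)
B > C > A > D

Key insight: Entropy is maximized by uniform distributions and minimized by concentrated distributions.

Entropies:
  H(A) = 1.9650 bits
  H(B) = 2.5850 bits
  H(C) = 2.3624 bits
  H(D) = 0.8287 bits

Ranking: B > C > A > D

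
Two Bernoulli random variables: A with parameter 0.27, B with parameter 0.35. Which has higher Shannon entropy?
B

For binary distributions, entropy is maximized at p=0.5 and decreases as p moves toward 0 or 1.

H(A) = H(0.27) = 0.8415 bits
H(B) = H(0.35) = 0.9341 bits

Distribution B (p=0.35) is closer to uniform (p=0.5), so it has higher entropy.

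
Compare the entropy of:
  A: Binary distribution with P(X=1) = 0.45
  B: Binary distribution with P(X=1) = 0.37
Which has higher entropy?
A

For binary distributions, entropy is maximized at p=0.5 and decreases as p moves toward 0 or 1.

H(A) = H(0.45) = 0.9928 bits
H(B) = H(0.37) = 0.9507 bits

Distribution A (p=0.45) is closer to uniform (p=0.5), so it has higher entropy.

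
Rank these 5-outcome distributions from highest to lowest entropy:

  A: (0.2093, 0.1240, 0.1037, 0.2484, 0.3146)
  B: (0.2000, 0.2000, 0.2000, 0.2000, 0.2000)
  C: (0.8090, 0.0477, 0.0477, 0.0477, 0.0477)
B > A > C

Key insight: Entropy is maximized by uniform distributions and minimized by concentrated distributions.

- Uniform distributions have maximum entropy log₂(5) = 2.3219 bits
- The more "peaked" or concentrated a distribution, the lower its entropy

Entropies:
  H(A) = 2.2087 bits
  H(B) = 2.3219 bits
  H(C) = 1.0856 bits

Ranking: B > A > C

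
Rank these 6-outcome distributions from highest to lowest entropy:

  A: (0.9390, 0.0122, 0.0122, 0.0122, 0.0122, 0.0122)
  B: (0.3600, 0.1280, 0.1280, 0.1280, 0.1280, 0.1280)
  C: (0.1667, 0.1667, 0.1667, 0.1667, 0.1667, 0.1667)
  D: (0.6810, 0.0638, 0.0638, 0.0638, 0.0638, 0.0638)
C > B > D > A

Key insight: Entropy is maximized by uniform distributions and minimized by concentrated distributions.

Entropies:
  H(A) = 0.4730 bits
  H(B) = 2.4287 bits
  H(C) = 2.5850 bits
  H(D) = 1.6440 bits

Ranking: C > B > D > A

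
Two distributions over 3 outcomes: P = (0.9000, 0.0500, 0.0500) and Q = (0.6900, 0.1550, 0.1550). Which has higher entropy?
Q

P is highly concentrated on one outcome (90%), making it nearly deterministic. Q spreads its mass more evenly (max 69%). The more spread-out distribution has higher entropy: H(P) ≈ 0.569 bits, H(Q) ≈ 1.203 bits.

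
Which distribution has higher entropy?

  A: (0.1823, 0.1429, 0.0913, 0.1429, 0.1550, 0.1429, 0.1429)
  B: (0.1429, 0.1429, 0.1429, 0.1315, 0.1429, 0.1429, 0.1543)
B

Both distributions are close to uniform, making this a harder comparison.

H(A) = 2.7840 bits
H(B) = 2.8060 bits

The distribution closer to uniform has higher entropy.
Answer: B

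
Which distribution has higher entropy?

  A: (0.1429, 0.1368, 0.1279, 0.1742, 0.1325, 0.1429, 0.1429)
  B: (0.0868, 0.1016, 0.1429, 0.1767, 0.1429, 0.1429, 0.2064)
A

Both distributions are close to uniform, making this a harder comparison.

H(A) = 2.8008 bits
H(B) = 2.7560 bits

The distribution closer to uniform has higher entropy.
Answer: A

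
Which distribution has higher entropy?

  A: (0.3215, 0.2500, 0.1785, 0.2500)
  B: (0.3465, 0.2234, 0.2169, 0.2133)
A

Both distributions are close to uniform, making this a harder comparison.

H(A) = 1.9701 bits
H(B) = 1.9665 bits

The distribution closer to uniform has higher entropy.
Answer: A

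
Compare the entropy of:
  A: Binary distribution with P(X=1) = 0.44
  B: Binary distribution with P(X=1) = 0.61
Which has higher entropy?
A

For binary distributions, entropy is maximized at p=0.5 and decreases as p moves toward 0 or 1.

H(A) = H(0.44) = 0.9896 bits
H(B) = H(0.61) = 0.9648 bits

Distribution A (p=0.44) is closer to uniform (p=0.5), so it has higher entropy.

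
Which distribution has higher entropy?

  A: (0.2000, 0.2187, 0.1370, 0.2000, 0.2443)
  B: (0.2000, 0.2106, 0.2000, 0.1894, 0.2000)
B

Both distributions are close to uniform, making this a harder comparison.

H(A) = 2.2980 bits
H(B) = 2.3211 bits

The distribution closer to uniform has higher entropy.
Answer: B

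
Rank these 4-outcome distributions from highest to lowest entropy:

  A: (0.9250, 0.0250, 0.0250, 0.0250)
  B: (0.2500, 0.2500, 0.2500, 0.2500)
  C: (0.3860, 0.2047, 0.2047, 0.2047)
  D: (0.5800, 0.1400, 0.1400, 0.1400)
B > C > D > A

Key insight: Entropy is maximized by uniform distributions and minimized by concentrated distributions.

Entropies:
  H(A) = 0.5032 bits
  H(B) = 2.0000 bits
  H(C) = 1.9353 bits
  H(D) = 1.6471 bits

Ranking: B > C > D > A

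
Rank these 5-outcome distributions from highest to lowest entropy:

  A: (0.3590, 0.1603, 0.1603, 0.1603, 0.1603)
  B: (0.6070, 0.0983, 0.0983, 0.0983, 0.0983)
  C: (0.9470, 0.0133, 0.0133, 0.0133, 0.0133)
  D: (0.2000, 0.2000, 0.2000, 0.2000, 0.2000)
D > A > B > C

Key insight: Entropy is maximized by uniform distributions and minimized by concentrated distributions.

Entropies:
  H(A) = 2.2238 bits
  H(B) = 1.7527 bits
  H(C) = 0.4050 bits
  H(D) = 2.3219 bits

Ranking: D > A > B > C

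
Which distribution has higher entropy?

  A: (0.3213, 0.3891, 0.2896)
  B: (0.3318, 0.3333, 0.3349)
B

Both distributions are close to uniform, making this a harder comparison.

H(A) = 1.5739 bits
H(B) = 1.5850 bits

The distribution closer to uniform has higher entropy.
Answer: B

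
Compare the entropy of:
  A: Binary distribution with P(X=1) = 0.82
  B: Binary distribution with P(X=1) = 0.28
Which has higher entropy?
B

For binary distributions, entropy is maximized at p=0.5 and decreases as p moves toward 0 or 1.

H(A) = H(0.82) = 0.6801 bits
H(B) = H(0.28) = 0.8555 bits

Distribution B (p=0.28) is closer to uniform (p=0.5), so it has higher entropy.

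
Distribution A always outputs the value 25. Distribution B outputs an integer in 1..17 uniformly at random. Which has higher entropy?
B

A is deterministic, so H(A) = 0. B is uniform over 17 outcomes, so H(B) = log₂(17) = 4.087 bits. Any distribution with genuine randomness has higher entropy than a deterministic one.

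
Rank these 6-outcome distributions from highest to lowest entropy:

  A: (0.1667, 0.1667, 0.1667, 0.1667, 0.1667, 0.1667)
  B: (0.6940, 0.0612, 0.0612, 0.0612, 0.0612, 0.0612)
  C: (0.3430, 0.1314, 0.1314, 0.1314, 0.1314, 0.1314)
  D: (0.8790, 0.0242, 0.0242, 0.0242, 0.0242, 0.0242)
A > C > B > D

Key insight: Entropy is maximized by uniform distributions and minimized by concentrated distributions.

Entropies:
  H(A) = 2.5850 bits
  H(B) = 1.5990 bits
  H(C) = 2.4532 bits
  H(D) = 0.8132 bits

Ranking: A > C > B > D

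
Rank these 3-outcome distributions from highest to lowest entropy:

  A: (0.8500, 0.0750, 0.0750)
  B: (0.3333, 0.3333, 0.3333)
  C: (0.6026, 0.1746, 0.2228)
B > C > A

Key insight: Entropy is maximized by uniform distributions and minimized by concentrated distributions.

- Uniform distributions have maximum entropy log₂(3) = 1.5850 bits
- The more "peaked" or concentrated a distribution, the lower its entropy

Entropies:
  H(A) = 0.7598 bits
  H(B) = 1.5850 bits
  H(C) = 1.3625 bits

Ranking: B > C > A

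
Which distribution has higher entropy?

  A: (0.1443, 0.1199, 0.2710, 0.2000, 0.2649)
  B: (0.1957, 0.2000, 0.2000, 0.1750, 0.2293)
B

Both distributions are close to uniform, making this a harder comparison.

H(A) = 2.2523 bits
H(B) = 2.3165 bits

The distribution closer to uniform has higher entropy.
Answer: B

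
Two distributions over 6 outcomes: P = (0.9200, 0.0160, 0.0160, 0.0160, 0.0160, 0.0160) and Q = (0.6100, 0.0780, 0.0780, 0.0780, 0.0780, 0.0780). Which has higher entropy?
Q

P is highly concentrated on one outcome (92%), making it nearly deterministic. Q spreads its mass more evenly (max 61%). The more spread-out distribution has higher entropy: H(P) ≈ 0.588 bits, H(Q) ≈ 1.870 bits.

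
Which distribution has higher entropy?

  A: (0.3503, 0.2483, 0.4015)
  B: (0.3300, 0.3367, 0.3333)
B

Both distributions are close to uniform, making this a harder comparison.

H(A) = 1.5577 bits
H(B) = 1.5849 bits

The distribution closer to uniform has higher entropy.
Answer: B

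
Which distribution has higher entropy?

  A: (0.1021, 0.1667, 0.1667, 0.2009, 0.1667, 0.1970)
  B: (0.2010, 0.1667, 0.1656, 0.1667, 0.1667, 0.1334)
B

Both distributions are close to uniform, making this a harder comparison.

H(A) = 2.5555 bits
H(B) = 2.5751 bits

The distribution closer to uniform has higher entropy.
Answer: B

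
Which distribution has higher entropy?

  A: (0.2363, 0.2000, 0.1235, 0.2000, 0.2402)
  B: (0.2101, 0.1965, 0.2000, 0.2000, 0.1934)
B

Both distributions are close to uniform, making this a harder comparison.

H(A) = 2.2875 bits
H(B) = 2.3214 bits

The distribution closer to uniform has higher entropy.
Answer: B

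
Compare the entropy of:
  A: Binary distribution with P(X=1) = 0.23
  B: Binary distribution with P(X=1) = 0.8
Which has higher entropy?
A

For binary distributions, entropy is maximized at p=0.5 and decreases as p moves toward 0 or 1.

H(A) = H(0.23) = 0.7780 bits
H(B) = H(0.8) = 0.7219 bits

Distribution A (p=0.23) is closer to uniform (p=0.5), so it has higher entropy.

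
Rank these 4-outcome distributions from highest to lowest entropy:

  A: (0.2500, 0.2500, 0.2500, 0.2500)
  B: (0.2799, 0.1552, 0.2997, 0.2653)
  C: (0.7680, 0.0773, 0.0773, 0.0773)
A > B > C

Key insight: Entropy is maximized by uniform distributions and minimized by concentrated distributions.

- Uniform distributions have maximum entropy log₂(4) = 2.0000 bits
- The more "peaked" or concentrated a distribution, the lower its entropy

Entropies:
  H(A) = 2.0000 bits
  H(B) = 1.9601 bits
  H(C) = 1.1492 bits

Ranking: A > B > C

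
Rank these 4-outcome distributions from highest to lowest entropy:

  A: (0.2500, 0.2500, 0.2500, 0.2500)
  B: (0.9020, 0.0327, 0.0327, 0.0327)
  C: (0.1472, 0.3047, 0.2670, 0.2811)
A > C > B

Key insight: Entropy is maximized by uniform distributions and minimized by concentrated distributions.

- Uniform distributions have maximum entropy log₂(4) = 2.0000 bits
- The more "peaked" or concentrated a distribution, the lower its entropy

Entropies:
  H(A) = 2.0000 bits
  H(B) = 0.6179 bits
  H(C) = 1.9526 bits

Ranking: A > C > B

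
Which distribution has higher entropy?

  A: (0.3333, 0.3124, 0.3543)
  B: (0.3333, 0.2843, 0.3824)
A

Both distributions are close to uniform, making this a harder comparison.

H(A) = 1.5831 bits
H(B) = 1.5745 bits

The distribution closer to uniform has higher entropy.
Answer: A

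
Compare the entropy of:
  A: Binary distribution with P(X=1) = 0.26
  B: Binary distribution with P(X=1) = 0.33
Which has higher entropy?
B

For binary distributions, entropy is maximized at p=0.5 and decreases as p moves toward 0 or 1.

H(A) = H(0.26) = 0.8267 bits
H(B) = H(0.33) = 0.9149 bits

Distribution B (p=0.33) is closer to uniform (p=0.5), so it has higher entropy.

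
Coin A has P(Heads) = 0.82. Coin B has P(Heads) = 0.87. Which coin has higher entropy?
A

For binary distributions, entropy is maximized at p=0.5 and decreases as p moves toward 0 or 1.

H(A) = H(0.82) = 0.6801 bits
H(B) = H(0.87) = 0.5574 bits

Distribution A (p=0.82) is closer to uniform (p=0.5), so it has higher entropy.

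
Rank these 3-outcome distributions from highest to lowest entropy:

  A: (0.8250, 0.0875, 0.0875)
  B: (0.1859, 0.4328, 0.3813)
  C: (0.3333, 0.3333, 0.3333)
C > B > A

Key insight: Entropy is maximized by uniform distributions and minimized by concentrated distributions.

- Uniform distributions have maximum entropy log₂(3) = 1.5850 bits
- The more "peaked" or concentrated a distribution, the lower its entropy

Entropies:
  H(A) = 0.8440 bits
  H(B) = 1.5045 bits
  H(C) = 1.5850 bits

Ranking: C > B > A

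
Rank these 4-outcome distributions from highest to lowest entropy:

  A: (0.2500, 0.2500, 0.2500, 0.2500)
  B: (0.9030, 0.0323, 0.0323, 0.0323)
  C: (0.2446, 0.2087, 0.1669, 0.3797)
A > C > B

Key insight: Entropy is maximized by uniform distributions and minimized by concentrated distributions.

- Uniform distributions have maximum entropy log₂(4) = 2.0000 bits
- The more "peaked" or concentrated a distribution, the lower its entropy

Entropies:
  H(A) = 2.0000 bits
  H(B) = 0.6132 bits
  H(C) = 1.9303 bits

Ranking: A > C > B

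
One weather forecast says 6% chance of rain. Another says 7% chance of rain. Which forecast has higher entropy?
7% forecast

Treat each forecast as a Bernoulli distribution. Binary entropy is maximized at p=0.5 and falls off symmetrically toward 0 or 1. The 7% forecast is closer to 50%, so it is more uncertain. H(6%) ≈ 0.327 bits, H(7%) ≈ 0.366 bits.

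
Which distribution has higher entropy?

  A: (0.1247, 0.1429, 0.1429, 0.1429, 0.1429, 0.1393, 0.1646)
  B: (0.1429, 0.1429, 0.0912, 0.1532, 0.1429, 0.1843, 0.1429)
A

Both distributions are close to uniform, making this a harder comparison.

H(A) = 2.8033 bits
H(B) = 2.7834 bits

The distribution closer to uniform has higher entropy.
Answer: A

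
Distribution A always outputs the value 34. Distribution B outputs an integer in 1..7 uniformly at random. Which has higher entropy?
B

A is deterministic, so H(A) = 0. B is uniform over 7 outcomes, so H(B) = log₂(7) = 2.807 bits. Any distribution with genuine randomness has higher entropy than a deterministic one.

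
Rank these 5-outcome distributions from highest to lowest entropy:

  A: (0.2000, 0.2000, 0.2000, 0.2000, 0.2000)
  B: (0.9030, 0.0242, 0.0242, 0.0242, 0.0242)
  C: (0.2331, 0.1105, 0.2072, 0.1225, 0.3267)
A > C > B

Key insight: Entropy is maximized by uniform distributions and minimized by concentrated distributions.

- Uniform distributions have maximum entropy log₂(5) = 2.3219 bits
- The more "peaked" or concentrated a distribution, the lower its entropy

Entropies:
  H(A) = 2.3219 bits
  H(B) = 0.6534 bits
  H(C) = 2.2098 bits

Ranking: A > C > B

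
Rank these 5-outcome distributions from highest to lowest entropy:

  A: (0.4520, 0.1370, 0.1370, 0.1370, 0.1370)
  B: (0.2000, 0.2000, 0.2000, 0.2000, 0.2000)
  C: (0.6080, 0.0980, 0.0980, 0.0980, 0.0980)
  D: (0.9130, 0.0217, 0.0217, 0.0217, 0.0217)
B > A > C > D

Key insight: Entropy is maximized by uniform distributions and minimized by concentrated distributions.

Entropies:
  H(A) = 2.0893 bits
  H(B) = 2.3219 bits
  H(C) = 1.7501 bits
  H(D) = 0.6004 bits

Ranking: B > A > C > D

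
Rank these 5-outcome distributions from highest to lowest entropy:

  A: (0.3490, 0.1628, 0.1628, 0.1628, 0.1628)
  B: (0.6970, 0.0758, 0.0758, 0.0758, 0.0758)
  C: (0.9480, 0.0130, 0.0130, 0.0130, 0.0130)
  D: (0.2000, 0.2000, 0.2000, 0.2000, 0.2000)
D > A > B > C

Key insight: Entropy is maximized by uniform distributions and minimized by concentrated distributions.

Entropies:
  H(A) = 2.2352 bits
  H(B) = 1.4909 bits
  H(C) = 0.3988 bits
  H(D) = 2.3219 bits

Ranking: D > A > B > C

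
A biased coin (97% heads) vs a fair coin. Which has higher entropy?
Fair coin

The fair coin is uniform (p=0.5), maximizing binary entropy at 1 bit. The biased coin has H(0.97) ≈ 0.194 bits — its outcome is more predictable, so its entropy is lower.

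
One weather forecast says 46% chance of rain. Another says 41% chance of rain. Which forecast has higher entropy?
46% forecast

Treat each forecast as a Bernoulli distribution. Binary entropy is maximized at p=0.5 and falls off symmetrically toward 0 or 1. The 46% forecast is closer to 50%, so it is more uncertain. H(46%) ≈ 0.995 bits, H(41%) ≈ 0.977 bits.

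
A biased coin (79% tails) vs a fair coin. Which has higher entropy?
Fair coin

The fair coin is uniform (p=0.5), maximizing binary entropy at 1 bit. The biased coin has H(0.79) ≈ 0.741 bits — its outcome is more predictable, so its entropy is lower.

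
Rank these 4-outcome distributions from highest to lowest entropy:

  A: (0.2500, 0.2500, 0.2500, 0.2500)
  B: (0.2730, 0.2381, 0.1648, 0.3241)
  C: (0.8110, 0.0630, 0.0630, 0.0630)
A > B > C

Key insight: Entropy is maximized by uniform distributions and minimized by concentrated distributions.

- Uniform distributions have maximum entropy log₂(4) = 2.0000 bits
- The more "peaked" or concentrated a distribution, the lower its entropy

Entropies:
  H(A) = 2.0000 bits
  H(B) = 1.9598 bits
  H(C) = 0.9989 bits

Ranking: A > B > C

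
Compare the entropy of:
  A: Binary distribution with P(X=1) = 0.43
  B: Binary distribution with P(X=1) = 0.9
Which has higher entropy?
A

For binary distributions, entropy is maximized at p=0.5 and decreases as p moves toward 0 or 1.

H(A) = H(0.43) = 0.9858 bits
H(B) = H(0.9) = 0.4690 bits

Distribution A (p=0.43) is closer to uniform (p=0.5), so it has higher entropy.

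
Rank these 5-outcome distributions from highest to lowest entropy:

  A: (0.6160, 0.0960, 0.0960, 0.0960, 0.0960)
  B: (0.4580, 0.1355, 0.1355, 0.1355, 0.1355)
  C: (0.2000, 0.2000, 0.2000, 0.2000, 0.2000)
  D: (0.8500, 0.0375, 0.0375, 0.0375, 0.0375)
C > B > A > D

Key insight: Entropy is maximized by uniform distributions and minimized by concentrated distributions.

Entropies:
  H(A) = 1.7288 bits
  H(B) = 2.0789 bits
  H(C) = 2.3219 bits
  H(D) = 0.9098 bits

Ranking: C > B > A > D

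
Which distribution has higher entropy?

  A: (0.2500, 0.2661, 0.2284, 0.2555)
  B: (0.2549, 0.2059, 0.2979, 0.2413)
A

Both distributions are close to uniform, making this a harder comparison.

H(A) = 1.9978 bits
H(B) = 1.9875 bits

The distribution closer to uniform has higher entropy.
Answer: A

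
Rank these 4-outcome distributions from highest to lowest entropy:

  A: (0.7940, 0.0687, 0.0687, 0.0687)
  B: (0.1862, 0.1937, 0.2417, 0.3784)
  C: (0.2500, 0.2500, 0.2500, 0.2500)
C > B > A

Key insight: Entropy is maximized by uniform distributions and minimized by concentrated distributions.

- Uniform distributions have maximum entropy log₂(4) = 2.0000 bits
- The more "peaked" or concentrated a distribution, the lower its entropy

Entropies:
  H(A) = 1.0603 bits
  H(B) = 1.9359 bits
  H(C) = 2.0000 bits

Ranking: C > B > A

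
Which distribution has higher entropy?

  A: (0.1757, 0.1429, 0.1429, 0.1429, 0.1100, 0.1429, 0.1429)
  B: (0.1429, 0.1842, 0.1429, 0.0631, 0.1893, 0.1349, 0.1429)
A

Both distributions are close to uniform, making this a harder comparison.

H(A) = 2.7964 bits
H(B) = 2.7486 bits

The distribution closer to uniform has higher entropy.
Answer: A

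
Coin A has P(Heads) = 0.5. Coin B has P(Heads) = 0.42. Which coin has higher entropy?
A

For binary distributions, entropy is maximized at p=0.5 and decreases as p moves toward 0 or 1.

H(A) = H(0.5) = 1.0000 bits
H(B) = H(0.42) = 0.9815 bits

Distribution A (p=0.5) is closer to uniform (p=0.5), so it has higher entropy.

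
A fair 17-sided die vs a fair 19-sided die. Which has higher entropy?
19-sided die

Both are uniform distributions; for uniform over n outcomes, H = log₂(n). H(17-sided) = log₂(17) = 4.087 bits and H(19-sided) = log₂(19) = 4.248 bits. More outcomes in a uniform distribution means higher entropy.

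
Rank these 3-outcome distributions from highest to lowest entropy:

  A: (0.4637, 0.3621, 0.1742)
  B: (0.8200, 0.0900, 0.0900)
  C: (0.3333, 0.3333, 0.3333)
C > A > B

Key insight: Entropy is maximized by uniform distributions and minimized by concentrated distributions.

- Uniform distributions have maximum entropy log₂(3) = 1.5850 bits
- The more "peaked" or concentrated a distribution, the lower its entropy

Entropies:
  H(A) = 1.4840 bits
  H(B) = 0.8601 bits
  H(C) = 1.5850 bits

Ranking: C > A > B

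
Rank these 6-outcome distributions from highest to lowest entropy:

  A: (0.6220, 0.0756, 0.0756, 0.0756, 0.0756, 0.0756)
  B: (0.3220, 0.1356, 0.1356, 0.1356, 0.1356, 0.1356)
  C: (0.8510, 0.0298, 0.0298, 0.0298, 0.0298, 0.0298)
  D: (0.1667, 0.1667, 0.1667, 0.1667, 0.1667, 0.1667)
D > B > A > C

Key insight: Entropy is maximized by uniform distributions and minimized by concentrated distributions.

Entropies:
  H(A) = 1.8343 bits
  H(B) = 2.4808 bits
  H(C) = 0.9533 bits
  H(D) = 2.5850 bits

Ranking: D > B > A > C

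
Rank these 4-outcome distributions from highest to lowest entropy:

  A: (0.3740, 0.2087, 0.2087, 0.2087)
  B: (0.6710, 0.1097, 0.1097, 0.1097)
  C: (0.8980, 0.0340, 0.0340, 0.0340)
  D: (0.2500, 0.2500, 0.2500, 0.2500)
D > A > B > C

Key insight: Entropy is maximized by uniform distributions and minimized by concentrated distributions.

Entropies:
  H(A) = 1.9459 bits
  H(B) = 1.4354 bits
  H(C) = 0.6370 bits
  H(D) = 2.0000 bits

Ranking: D > A > B > C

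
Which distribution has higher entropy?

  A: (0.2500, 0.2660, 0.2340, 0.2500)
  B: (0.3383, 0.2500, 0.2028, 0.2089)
A

Both distributions are close to uniform, making this a harder comparison.

H(A) = 1.9985 bits
H(B) = 1.9677 bits

The distribution closer to uniform has higher entropy.
Answer: A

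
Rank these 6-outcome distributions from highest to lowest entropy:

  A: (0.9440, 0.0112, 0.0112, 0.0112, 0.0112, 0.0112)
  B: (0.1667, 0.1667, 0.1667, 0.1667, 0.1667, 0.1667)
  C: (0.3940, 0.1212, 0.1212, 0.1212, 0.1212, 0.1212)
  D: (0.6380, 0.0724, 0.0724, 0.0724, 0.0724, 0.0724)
B > C > D > A

Key insight: Entropy is maximized by uniform distributions and minimized by concentrated distributions.

Entropies:
  H(A) = 0.4414 bits
  H(B) = 2.5850 bits
  H(C) = 2.3744 bits
  H(D) = 1.7849 bits

Ranking: B > C > D > A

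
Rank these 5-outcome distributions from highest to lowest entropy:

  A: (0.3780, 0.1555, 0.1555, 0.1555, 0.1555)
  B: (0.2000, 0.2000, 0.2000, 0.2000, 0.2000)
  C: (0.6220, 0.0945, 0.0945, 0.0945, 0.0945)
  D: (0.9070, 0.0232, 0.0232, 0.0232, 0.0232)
B > A > C > D

Key insight: Entropy is maximized by uniform distributions and minimized by concentrated distributions.

Entropies:
  H(A) = 2.2006 bits
  H(B) = 2.3219 bits
  H(C) = 1.7126 bits
  H(D) = 0.6324 bits

Ranking: B > A > C > D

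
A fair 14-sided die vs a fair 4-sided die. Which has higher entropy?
14-sided die

Both are uniform distributions; for uniform over n outcomes, H = log₂(n). H(14-sided) = log₂(14) = 3.807 bits and H(4-sided) = log₂(4) = 2.000 bits. More outcomes in a uniform distribution means higher entropy.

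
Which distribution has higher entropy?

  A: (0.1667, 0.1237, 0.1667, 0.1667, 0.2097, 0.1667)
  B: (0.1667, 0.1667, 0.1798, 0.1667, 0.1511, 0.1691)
B

Both distributions are close to uniform, making this a harder comparison.

H(A) = 2.5688 bits
H(B) = 2.5831 bits

The distribution closer to uniform has higher entropy.
Answer: B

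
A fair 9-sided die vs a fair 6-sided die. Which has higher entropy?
9-sided die

Both are uniform distributions; for uniform over n outcomes, H = log₂(n). H(9-sided) = log₂(9) = 3.170 bits and H(6-sided) = log₂(6) = 2.585 bits. More outcomes in a uniform distribution means higher entropy.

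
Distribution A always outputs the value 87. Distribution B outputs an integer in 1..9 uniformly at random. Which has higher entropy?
B

A is deterministic, so H(A) = 0. B is uniform over 9 outcomes, so H(B) = log₂(9) = 3.170 bits. Any distribution with genuine randomness has higher entropy than a deterministic one.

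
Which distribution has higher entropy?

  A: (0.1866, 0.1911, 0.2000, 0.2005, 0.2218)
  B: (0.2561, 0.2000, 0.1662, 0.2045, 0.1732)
A

Both distributions are close to uniform, making this a harder comparison.

H(A) = 2.3193 bits
H(B) = 2.3044 bits

The distribution closer to uniform has higher entropy.
Answer: A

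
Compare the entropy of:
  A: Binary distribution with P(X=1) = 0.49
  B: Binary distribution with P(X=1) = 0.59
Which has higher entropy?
A

For binary distributions, entropy is maximized at p=0.5 and decreases as p moves toward 0 or 1.

H(A) = H(0.49) = 0.9997 bits
H(B) = H(0.59) = 0.9765 bits

Distribution A (p=0.49) is closer to uniform (p=0.5), so it has higher entropy.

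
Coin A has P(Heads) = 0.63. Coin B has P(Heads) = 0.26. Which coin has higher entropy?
A

For binary distributions, entropy is maximized at p=0.5 and decreases as p moves toward 0 or 1.

H(A) = H(0.63) = 0.9507 bits
H(B) = H(0.26) = 0.8267 bits

Distribution A (p=0.63) is closer to uniform (p=0.5), so it has higher entropy.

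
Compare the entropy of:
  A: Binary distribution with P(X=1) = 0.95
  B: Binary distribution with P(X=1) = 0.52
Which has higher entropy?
B

For binary distributions, entropy is maximized at p=0.5 and decreases as p moves toward 0 or 1.

H(A) = H(0.95) = 0.2864 bits
H(B) = H(0.52) = 0.9988 bits

Distribution B (p=0.52) is closer to uniform (p=0.5), so it has higher entropy.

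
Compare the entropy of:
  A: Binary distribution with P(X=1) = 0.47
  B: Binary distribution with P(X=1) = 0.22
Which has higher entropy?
A

For binary distributions, entropy is maximized at p=0.5 and decreases as p moves toward 0 or 1.

H(A) = H(0.47) = 0.9974 bits
H(B) = H(0.22) = 0.7602 bits

Distribution A (p=0.47) is closer to uniform (p=0.5), so it has higher entropy.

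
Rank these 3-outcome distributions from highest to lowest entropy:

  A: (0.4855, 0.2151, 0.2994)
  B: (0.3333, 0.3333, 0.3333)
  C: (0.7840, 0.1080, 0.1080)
B > A > C

Key insight: Entropy is maximized by uniform distributions and minimized by concentrated distributions.

- Uniform distributions have maximum entropy log₂(3) = 1.5850 bits
- The more "peaked" or concentrated a distribution, the lower its entropy

Entropies:
  H(A) = 1.5039 bits
  H(B) = 1.5850 bits
  H(C) = 0.9688 bits

Ranking: B > A > C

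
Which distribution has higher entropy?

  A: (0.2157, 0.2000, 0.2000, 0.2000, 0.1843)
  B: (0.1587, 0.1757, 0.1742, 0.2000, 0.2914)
A

Both distributions are close to uniform, making this a harder comparison.

H(A) = 2.3201 bits
H(B) = 2.2842 bits

The distribution closer to uniform has higher entropy.
Answer: A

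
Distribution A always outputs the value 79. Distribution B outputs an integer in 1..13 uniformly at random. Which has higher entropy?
B

A is deterministic, so H(A) = 0. B is uniform over 13 outcomes, so H(B) = log₂(13) = 3.700 bits. Any distribution with genuine randomness has higher entropy than a deterministic one.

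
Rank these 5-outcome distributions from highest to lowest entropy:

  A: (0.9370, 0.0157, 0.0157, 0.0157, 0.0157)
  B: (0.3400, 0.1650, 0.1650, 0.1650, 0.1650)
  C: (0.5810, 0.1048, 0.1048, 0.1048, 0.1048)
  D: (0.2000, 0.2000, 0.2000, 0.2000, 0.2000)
D > B > C > A

Key insight: Entropy is maximized by uniform distributions and minimized by concentrated distributions.

Entropies:
  H(A) = 0.4652 bits
  H(B) = 2.2448 bits
  H(C) = 1.8190 bits
  H(D) = 2.3219 bits

Ranking: D > B > C > A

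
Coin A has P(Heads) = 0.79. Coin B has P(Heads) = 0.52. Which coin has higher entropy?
B

For binary distributions, entropy is maximized at p=0.5 and decreases as p moves toward 0 or 1.

H(A) = H(0.79) = 0.7415 bits
H(B) = H(0.52) = 0.9988 bits

Distribution B (p=0.52) is closer to uniform (p=0.5), so it has higher entropy.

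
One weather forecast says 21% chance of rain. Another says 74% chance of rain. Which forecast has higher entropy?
74% forecast

Treat each forecast as a Bernoulli distribution. Binary entropy is maximized at p=0.5 and falls off symmetrically toward 0 or 1. The 74% forecast is closer to 50%, so it is more uncertain. H(21%) ≈ 0.741 bits, H(74%) ≈ 0.827 bits.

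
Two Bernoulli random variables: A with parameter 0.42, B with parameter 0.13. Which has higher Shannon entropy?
A

For binary distributions, entropy is maximized at p=0.5 and decreases as p moves toward 0 or 1.

H(A) = H(0.42) = 0.9815 bits
H(B) = H(0.13) = 0.5574 bits

Distribution A (p=0.42) is closer to uniform (p=0.5), so it has higher entropy.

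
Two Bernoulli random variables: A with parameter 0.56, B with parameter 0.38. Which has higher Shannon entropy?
A

For binary distributions, entropy is maximized at p=0.5 and decreases as p moves toward 0 or 1.

H(A) = H(0.56) = 0.9896 bits
H(B) = H(0.38) = 0.9580 bits

Distribution A (p=0.56) is closer to uniform (p=0.5), so it has higher entropy.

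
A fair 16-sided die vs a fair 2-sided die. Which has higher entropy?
16-sided die

Both are uniform distributions; for uniform over n outcomes, H = log₂(n). H(16-sided) = log₂(16) = 4.000 bits and H(2-sided) = log₂(2) = 1.000 bits. More outcomes in a uniform distribution means higher entropy.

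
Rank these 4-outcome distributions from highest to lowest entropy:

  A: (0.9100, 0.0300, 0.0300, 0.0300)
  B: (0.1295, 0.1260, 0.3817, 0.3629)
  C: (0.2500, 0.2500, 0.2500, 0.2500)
C > B > A

Key insight: Entropy is maximized by uniform distributions and minimized by concentrated distributions.

- Uniform distributions have maximum entropy log₂(4) = 2.0000 bits
- The more "peaked" or concentrated a distribution, the lower its entropy

Entropies:
  H(A) = 0.5791 bits
  H(B) = 1.8194 bits
  H(C) = 2.0000 bits

Ranking: C > B > A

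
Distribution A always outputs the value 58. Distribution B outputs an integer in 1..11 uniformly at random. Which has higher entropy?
B

A is deterministic, so H(A) = 0. B is uniform over 11 outcomes, so H(B) = log₂(11) = 3.459 bits. Any distribution with genuine randomness has higher entropy than a deterministic one.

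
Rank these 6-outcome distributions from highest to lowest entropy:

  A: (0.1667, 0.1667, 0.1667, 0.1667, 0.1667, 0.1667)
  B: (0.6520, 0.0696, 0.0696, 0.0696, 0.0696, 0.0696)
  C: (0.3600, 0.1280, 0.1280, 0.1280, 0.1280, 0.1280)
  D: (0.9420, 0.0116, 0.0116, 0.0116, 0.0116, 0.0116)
A > C > B > D

Key insight: Entropy is maximized by uniform distributions and minimized by concentrated distributions.

Entropies:
  H(A) = 2.5850 bits
  H(B) = 1.7403 bits
  H(C) = 2.4287 bits
  H(D) = 0.4541 bits

Ranking: A > C > B > D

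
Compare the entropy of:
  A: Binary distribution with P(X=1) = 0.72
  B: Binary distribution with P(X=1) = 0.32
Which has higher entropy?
B

For binary distributions, entropy is maximized at p=0.5 and decreases as p moves toward 0 or 1.

H(A) = H(0.72) = 0.8555 bits
H(B) = H(0.32) = 0.9044 bits

Distribution B (p=0.32) is closer to uniform (p=0.5), so it has higher entropy.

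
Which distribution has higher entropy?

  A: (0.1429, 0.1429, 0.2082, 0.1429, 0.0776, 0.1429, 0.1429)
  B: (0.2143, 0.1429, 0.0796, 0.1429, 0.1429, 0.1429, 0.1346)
A

Both distributions are close to uniform, making this a harder comparison.

H(A) = 2.7627 bits
H(B) = 2.7606 bits

The distribution closer to uniform has higher entropy.
Answer: A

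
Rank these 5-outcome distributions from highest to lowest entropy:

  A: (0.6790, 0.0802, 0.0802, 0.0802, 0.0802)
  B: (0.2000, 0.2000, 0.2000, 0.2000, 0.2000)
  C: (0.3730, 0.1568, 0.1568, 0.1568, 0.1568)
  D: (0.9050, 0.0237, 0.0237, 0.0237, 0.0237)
B > C > A > D

Key insight: Entropy is maximized by uniform distributions and minimized by concentrated distributions.

Entropies:
  H(A) = 1.5475 bits
  H(B) = 2.3219 bits
  H(C) = 2.2069 bits
  H(D) = 0.6429 bits

Ranking: B > C > A > D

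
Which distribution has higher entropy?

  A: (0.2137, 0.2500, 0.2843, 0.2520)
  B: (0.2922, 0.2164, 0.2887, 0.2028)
A

Both distributions are close to uniform, making this a harder comparison.

H(A) = 1.9927 bits
H(B) = 1.9807 bits

The distribution closer to uniform has higher entropy.
Answer: A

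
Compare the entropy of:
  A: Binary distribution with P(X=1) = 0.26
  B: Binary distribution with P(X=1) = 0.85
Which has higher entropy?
A

For binary distributions, entropy is maximized at p=0.5 and decreases as p moves toward 0 or 1.

H(A) = H(0.26) = 0.8267 bits
H(B) = H(0.85) = 0.6098 bits

Distribution A (p=0.26) is closer to uniform (p=0.5), so it has higher entropy.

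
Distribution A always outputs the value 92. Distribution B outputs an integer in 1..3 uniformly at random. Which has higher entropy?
B

A is deterministic, so H(A) = 0. B is uniform over 3 outcomes, so H(B) = log₂(3) = 1.585 bits. Any distribution with genuine randomness has higher entropy than a deterministic one.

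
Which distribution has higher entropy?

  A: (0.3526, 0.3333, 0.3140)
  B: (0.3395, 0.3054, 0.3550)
A

Both distributions are close to uniform, making this a harder comparison.

H(A) = 1.5833 bits
H(B) = 1.5822 bits

The distribution closer to uniform has higher entropy.
Answer: A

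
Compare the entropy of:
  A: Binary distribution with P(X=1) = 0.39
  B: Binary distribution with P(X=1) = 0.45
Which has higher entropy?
B

For binary distributions, entropy is maximized at p=0.5 and decreases as p moves toward 0 or 1.

H(A) = H(0.39) = 0.9648 bits
H(B) = H(0.45) = 0.9928 bits

Distribution B (p=0.45) is closer to uniform (p=0.5), so it has higher entropy.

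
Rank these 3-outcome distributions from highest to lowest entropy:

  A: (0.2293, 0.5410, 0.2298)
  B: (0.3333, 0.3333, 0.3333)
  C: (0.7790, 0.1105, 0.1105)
B > A > C

Key insight: Entropy is maximized by uniform distributions and minimized by concentrated distributions.

- Uniform distributions have maximum entropy log₂(3) = 1.5850 bits
- The more "peaked" or concentrated a distribution, the lower its entropy

Entropies:
  H(A) = 1.4542 bits
  H(B) = 1.5850 bits
  H(C) = 0.9830 bits

Ranking: B > A > C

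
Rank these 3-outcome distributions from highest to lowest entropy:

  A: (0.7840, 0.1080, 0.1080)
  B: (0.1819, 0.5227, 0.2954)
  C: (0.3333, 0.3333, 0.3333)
C > B > A

Key insight: Entropy is maximized by uniform distributions and minimized by concentrated distributions.

- Uniform distributions have maximum entropy log₂(3) = 1.5850 bits
- The more "peaked" or concentrated a distribution, the lower its entropy

Entropies:
  H(A) = 0.9688 bits
  H(B) = 1.4562 bits
  H(C) = 1.5850 bits

Ranking: C > B > A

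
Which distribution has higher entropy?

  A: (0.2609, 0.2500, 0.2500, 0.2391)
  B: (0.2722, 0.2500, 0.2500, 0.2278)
A

Both distributions are close to uniform, making this a harder comparison.

H(A) = 1.9993 bits
H(B) = 1.9972 bits

The distribution closer to uniform has higher entropy.
Answer: A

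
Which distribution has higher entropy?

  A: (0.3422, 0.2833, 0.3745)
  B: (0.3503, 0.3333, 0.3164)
B

Both distributions are close to uniform, making this a harder comparison.

H(A) = 1.5756 bits
H(B) = 1.5837 bits

The distribution closer to uniform has higher entropy.
Answer: B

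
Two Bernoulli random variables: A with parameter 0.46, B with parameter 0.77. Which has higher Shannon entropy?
A

For binary distributions, entropy is maximized at p=0.5 and decreases as p moves toward 0 or 1.

H(A) = H(0.46) = 0.9954 bits
H(B) = H(0.77) = 0.7780 bits

Distribution A (p=0.46) is closer to uniform (p=0.5), so it has higher entropy.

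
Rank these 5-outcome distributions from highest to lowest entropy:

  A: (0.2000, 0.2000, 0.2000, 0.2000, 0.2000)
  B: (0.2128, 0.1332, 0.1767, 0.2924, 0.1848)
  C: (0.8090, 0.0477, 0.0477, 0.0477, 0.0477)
A > B > C

Key insight: Entropy is maximized by uniform distributions and minimized by concentrated distributions.

- Uniform distributions have maximum entropy log₂(5) = 2.3219 bits
- The more "peaked" or concentrated a distribution, the lower its entropy

Entropies:
  H(A) = 2.3219 bits
  H(B) = 2.2733 bits
  H(C) = 1.0856 bits

Ranking: A > B > C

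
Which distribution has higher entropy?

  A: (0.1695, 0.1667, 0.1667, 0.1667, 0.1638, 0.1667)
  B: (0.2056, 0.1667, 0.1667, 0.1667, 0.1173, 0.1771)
A

Both distributions are close to uniform, making this a harder comparison.

H(A) = 2.5849 bits
H(B) = 2.5666 bits

The distribution closer to uniform has higher entropy.
Answer: A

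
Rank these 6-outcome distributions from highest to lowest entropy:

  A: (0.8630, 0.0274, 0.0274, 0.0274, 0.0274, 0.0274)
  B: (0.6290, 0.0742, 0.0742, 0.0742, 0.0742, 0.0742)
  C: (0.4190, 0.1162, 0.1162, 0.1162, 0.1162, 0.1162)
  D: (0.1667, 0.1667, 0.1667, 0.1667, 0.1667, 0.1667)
D > C > B > A

Key insight: Entropy is maximized by uniform distributions and minimized by concentrated distributions.

Entropies:
  H(A) = 0.8944 bits
  H(B) = 1.8129 bits
  H(C) = 2.3300 bits
  H(D) = 2.5850 bits

Ranking: D > C > B > A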